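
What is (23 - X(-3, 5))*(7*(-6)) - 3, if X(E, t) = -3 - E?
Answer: -969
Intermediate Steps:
(23 - X(-3, 5))*(7*(-6)) - 3 = (23 - (-3 - 1*(-3)))*(7*(-6)) - 3 = (23 - (-3 + 3))*(-42) - 3 = (23 - 1*0)*(-42) - 3 = (23 + 0)*(-42) - 3 = 23*(-42) - 3 = -966 - 3 = -969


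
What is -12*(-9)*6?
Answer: 648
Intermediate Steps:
-12*(-9)*6 = 108*6 = 648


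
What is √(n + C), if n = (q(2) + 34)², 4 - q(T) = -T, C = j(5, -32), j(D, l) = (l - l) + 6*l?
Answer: 8*√22 ≈ 37.523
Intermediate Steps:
j(D, l) = 6*l (j(D, l) = 0 + 6*l = 6*l)
C = -192 (C = 6*(-32) = -192)
q(T) = 4 + T (q(T) = 4 - (-1)*T = 4 + T)
n = 1600 (n = ((4 + 2) + 34)² = (6 + 34)² = 40² = 1600)
√(n + C) = √(1600 - 192) = √1408 = 8*√22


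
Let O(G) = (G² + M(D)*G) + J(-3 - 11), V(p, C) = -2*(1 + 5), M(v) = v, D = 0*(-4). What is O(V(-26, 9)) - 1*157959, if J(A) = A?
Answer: -157829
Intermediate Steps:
D = 0
V(p, C) = -12 (V(p, C) = -2*6 = -12)
O(G) = -14 + G² (O(G) = (G² + 0*G) + (-3 - 11) = (G² + 0) - 14 = G² - 14 = -14 + G²)
O(V(-26, 9)) - 1*157959 = (-14 + (-12)²) - 1*157959 = (-14 + 144) - 157959 = 130 - 157959 = -157829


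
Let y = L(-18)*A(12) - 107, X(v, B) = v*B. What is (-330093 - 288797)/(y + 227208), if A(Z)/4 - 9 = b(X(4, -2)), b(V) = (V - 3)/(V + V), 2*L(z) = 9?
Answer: -4951120/1818203 ≈ -2.7231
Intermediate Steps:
L(z) = 9/2 (L(z) = (½)*9 = 9/2)
X(v, B) = B*v
b(V) = (-3 + V)/(2*V) (b(V) = (-3 + V)/((2*V)) = (-3 + V)*(1/(2*V)) = (-3 + V)/(2*V))
A(Z) = 155/4 (A(Z) = 36 + 4*((-3 - 2*4)/(2*((-2*4)))) = 36 + 4*((½)*(-3 - 8)/(-8)) = 36 + 4*((½)*(-⅛)*(-11)) = 36 + 4*(11/16) = 36 + 11/4 = 155/4)
y = 539/8 (y = (9/2)*(155/4) - 107 = 1395/8 - 107 = 539/8 ≈ 67.375)
(-330093 - 288797)/(y + 227208) = (-330093 - 288797)/(539/8 + 227208) = -618890/1818203/8 = -618890*8/1818203 = -4951120/1818203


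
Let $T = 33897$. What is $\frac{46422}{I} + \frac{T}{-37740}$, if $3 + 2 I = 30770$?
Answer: $\frac{820341187}{387048860} \approx 2.1195$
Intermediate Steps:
$I = \frac{30767}{2}$ ($I = - \frac{3}{2} + \frac{1}{2} \cdot 30770 = - \frac{3}{2} + 15385 = \frac{30767}{2} \approx 15384.0$)
$\frac{46422}{I} + \frac{T}{-37740} = \frac{46422}{\frac{30767}{2}} + \frac{33897}{-37740} = 46422 \cdot \frac{2}{30767} + 33897 \left(- \frac{1}{37740}\right) = \frac{92844}{30767} - \frac{11299}{12580} = \frac{820341187}{387048860}$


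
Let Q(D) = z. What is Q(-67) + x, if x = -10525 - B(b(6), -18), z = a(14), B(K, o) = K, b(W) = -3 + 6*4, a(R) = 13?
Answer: -10533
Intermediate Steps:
b(W) = 21 (b(W) = -3 + 24 = 21)
z = 13
Q(D) = 13
x = -10546 (x = -10525 - 1*21 = -10525 - 21 = -10546)
Q(-67) + x = 13 - 10546 = -10533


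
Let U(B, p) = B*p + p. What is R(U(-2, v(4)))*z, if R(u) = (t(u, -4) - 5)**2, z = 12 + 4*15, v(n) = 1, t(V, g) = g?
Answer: 5832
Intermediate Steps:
z = 72 (z = 12 + 60 = 72)
U(B, p) = p + B*p
R(u) = 81 (R(u) = (-4 - 5)**2 = (-9)**2 = 81)
R(U(-2, v(4)))*z = 81*72 = 5832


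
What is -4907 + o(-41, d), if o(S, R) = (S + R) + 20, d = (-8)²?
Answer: -4864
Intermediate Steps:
d = 64
o(S, R) = 20 + R + S (o(S, R) = (R + S) + 20 = 20 + R + S)
-4907 + o(-41, d) = -4907 + (20 + 64 - 41) = -4907 + 43 = -4864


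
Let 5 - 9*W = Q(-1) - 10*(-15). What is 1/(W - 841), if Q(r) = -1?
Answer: -1/857 ≈ -0.0011669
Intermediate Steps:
W = -16 (W = 5/9 - (-1 - 10*(-15))/9 = 5/9 - (-1 + 150)/9 = 5/9 - ⅑*149 = 5/9 - 149/9 = -16)
1/(W - 841) = 1/(-16 - 841) = 1/(-857) = -1/857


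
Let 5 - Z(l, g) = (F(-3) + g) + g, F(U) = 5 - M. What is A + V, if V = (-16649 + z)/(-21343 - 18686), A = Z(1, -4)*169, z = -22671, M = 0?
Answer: 54158528/40029 ≈ 1353.0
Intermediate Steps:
F(U) = 5 (F(U) = 5 - 1*0 = 5 + 0 = 5)
Z(l, g) = -2*g (Z(l, g) = 5 - ((5 + g) + g) = 5 - (5 + 2*g) = 5 + (-5 - 2*g) = -2*g)
A = 1352 (A = -2*(-4)*169 = 8*169 = 1352)
V = 39320/40029 (V = (-16649 - 22671)/(-21343 - 18686) = -39320/(-40029) = -39320*(-1/40029) = 39320/40029 ≈ 0.98229)
A + V = 1352 + 39320/40029 = 54158528/40029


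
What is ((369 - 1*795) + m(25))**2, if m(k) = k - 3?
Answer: 163216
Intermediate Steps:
m(k) = -3 + k
((369 - 1*795) + m(25))**2 = ((369 - 1*795) + (-3 + 25))**2 = ((369 - 795) + 22)**2 = (-426 + 22)**2 = (-404)**2 = 163216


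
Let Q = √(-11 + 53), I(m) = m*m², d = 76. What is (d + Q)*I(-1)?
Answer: -76 - √42 ≈ -82.481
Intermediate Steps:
I(m) = m³
Q = √42 ≈ 6.4807
(d + Q)*I(-1) = (76 + √42)*(-1)³ = (76 + √42)*(-1) = -76 - √42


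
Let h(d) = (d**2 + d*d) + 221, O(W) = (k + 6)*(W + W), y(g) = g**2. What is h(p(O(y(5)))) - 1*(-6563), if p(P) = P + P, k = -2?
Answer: 326784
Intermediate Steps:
O(W) = 8*W (O(W) = (-2 + 6)*(W + W) = 4*(2*W) = 8*W)
p(P) = 2*P
h(d) = 221 + 2*d**2 (h(d) = (d**2 + d**2) + 221 = 2*d**2 + 221 = 221 + 2*d**2)
h(p(O(y(5)))) - 1*(-6563) = (221 + 2*(2*(8*5**2))**2) - 1*(-6563) = (221 + 2*(2*(8*25))**2) + 6563 = (221 + 2*(2*200)**2) + 6563 = (221 + 2*400**2) + 6563 = (221 + 2*160000) + 6563 = (221 + 320000) + 6563 = 320221 + 6563 = 326784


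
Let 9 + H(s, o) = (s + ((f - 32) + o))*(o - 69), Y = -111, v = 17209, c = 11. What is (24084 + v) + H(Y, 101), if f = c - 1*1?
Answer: 40260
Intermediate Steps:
f = 10 (f = 11 - 1*1 = 11 - 1 = 10)
H(s, o) = -9 + (-69 + o)*(-22 + o + s) (H(s, o) = -9 + (s + ((10 - 32) + o))*(o - 69) = -9 + (s + (-22 + o))*(-69 + o) = -9 + (-22 + o + s)*(-69 + o) = -9 + (-69 + o)*(-22 + o + s))
(24084 + v) + H(Y, 101) = (24084 + 17209) + (1509 + 101**2 - 91*101 - 69*(-111) + 101*(-111)) = 41293 + (1509 + 10201 - 9191 + 7659 - 11211) = 41293 - 1033 = 40260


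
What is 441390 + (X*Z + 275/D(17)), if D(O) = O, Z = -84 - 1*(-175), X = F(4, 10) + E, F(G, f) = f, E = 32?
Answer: 7568879/17 ≈ 4.4523e+5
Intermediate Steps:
X = 42 (X = 10 + 32 = 42)
Z = 91 (Z = -84 + 175 = 91)
441390 + (X*Z + 275/D(17)) = 441390 + (42*91 + 275/17) = 441390 + (3822 + 275*(1/17)) = 441390 + (3822 + 275/17) = 441390 + 65249/17 = 7568879/17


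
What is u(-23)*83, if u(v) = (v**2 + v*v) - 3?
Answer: 87565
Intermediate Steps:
u(v) = -3 + 2*v**2 (u(v) = (v**2 + v**2) - 3 = 2*v**2 - 3 = -3 + 2*v**2)
u(-23)*83 = (-3 + 2*(-23)**2)*83 = (-3 + 2*529)*83 = (-3 + 1058)*83 = 1055*83 = 87565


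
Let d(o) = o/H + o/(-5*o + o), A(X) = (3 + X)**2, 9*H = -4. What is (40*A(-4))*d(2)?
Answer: -190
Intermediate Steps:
H = -4/9 (H = (1/9)*(-4) = -4/9 ≈ -0.44444)
d(o) = -1/4 - 9*o/4 (d(o) = o/(-4/9) + o/(-5*o + o) = o*(-9/4) + o/((-4*o)) = -9*o/4 + o*(-1/(4*o)) = -9*o/4 - 1/4 = -1/4 - 9*o/4)
(40*A(-4))*d(2) = (40*(3 - 4)**2)*(-1/4 - 9/4*2) = (40*(-1)**2)*(-1/4 - 9/2) = (40*1)*(-19/4) = 40*(-19/4) = -190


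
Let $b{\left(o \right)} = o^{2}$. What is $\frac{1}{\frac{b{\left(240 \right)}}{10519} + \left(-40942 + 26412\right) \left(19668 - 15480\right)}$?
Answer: $- \frac{10519}{640098343560} \approx -1.6433 \cdot 10^{-8}$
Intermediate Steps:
$\frac{1}{\frac{b{\left(240 \right)}}{10519} + \left(-40942 + 26412\right) \left(19668 - 15480\right)} = \frac{1}{\frac{240^{2}}{10519} + \left(-40942 + 26412\right) \left(19668 - 15480\right)} = \frac{1}{57600 \cdot \frac{1}{10519} - 60851640} = \frac{1}{\frac{57600}{10519} - 60851640} = \frac{1}{- \frac{640098343560}{10519}} = - \frac{10519}{640098343560}$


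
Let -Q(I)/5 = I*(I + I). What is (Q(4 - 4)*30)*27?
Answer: 0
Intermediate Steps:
Q(I) = -10*I² (Q(I) = -5*I*(I + I) = -5*I*2*I = -10*I²)
(Q(4 - 4)*30)*27 = (-10*(4 - 4)²*30)*27 = (-10*0²*30)*27 = (-10*0*30)*27 = (0*30)*27 = 0*27 = 0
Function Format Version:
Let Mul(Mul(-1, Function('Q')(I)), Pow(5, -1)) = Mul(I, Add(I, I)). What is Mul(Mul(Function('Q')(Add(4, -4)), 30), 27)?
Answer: 0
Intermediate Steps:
Function('Q')(I) = Mul(-10, Pow(I, 2)) (Function('Q')(I) = Mul(-5, Mul(I, Add(I, I))) = Mul(-5, Mul(I, Mul(2, I))) = Mul(-5, Mul(2, Pow(I, 2))) = Mul(-10, Pow(I, 2)))
Mul(Mul(Function('Q')(Add(4, -4)), 30), 27) = Mul(Mul(Mul(-10, Pow(Add(4, -4), 2)), 30), 27) = Mul(Mul(Mul(-10, Pow(0, 2)), 30), 27) = Mul(Mul(Mul(-10, 0), 30), 27) = Mul(Mul(0, 30), 27) = Mul(0, 27) = 0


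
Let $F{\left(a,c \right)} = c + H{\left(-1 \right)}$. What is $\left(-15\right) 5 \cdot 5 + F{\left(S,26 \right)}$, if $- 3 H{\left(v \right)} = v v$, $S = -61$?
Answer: $- \frac{1048}{3} \approx -349.33$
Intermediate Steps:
$H{\left(v \right)} = - \frac{v^{2}}{3}$ ($H{\left(v \right)} = - \frac{v v}{3} = - \frac{v^{2}}{3}$)
$F{\left(a,c \right)} = - \frac{1}{3} + c$ ($F{\left(a,c \right)} = c - \frac{\left(-1\right)^{2}}{3} = c - \frac{1}{3} = - \frac{1}{3} + c$)
$\left(-15\right) 5 \cdot 5 + F{\left(S,26 \right)} = \left(-15\right) 5 \cdot 5 + \left(- \frac{1}{3} + 26\right) = \left(-75\right) 5 + \frac{77}{3} = -375 + \frac{77}{3} = - \frac{1048}{3}$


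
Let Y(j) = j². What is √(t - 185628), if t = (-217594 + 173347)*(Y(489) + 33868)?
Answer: I*√12079129911 ≈ 1.0991e+5*I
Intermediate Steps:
t = -12078944283 (t = (-217594 + 173347)*(489² + 33868) = -44247*(239121 + 33868) = -44247*272989 = -12078944283)
√(t - 185628) = √(-12078944283 - 185628) = √(-12079129911) = I*√12079129911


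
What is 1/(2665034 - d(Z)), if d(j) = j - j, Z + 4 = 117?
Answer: 1/2665034 ≈ 3.7523e-7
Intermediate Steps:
Z = 113 (Z = -4 + 117 = 113)
d(j) = 0
1/(2665034 - d(Z)) = 1/(2665034 - 1*0) = 1/(2665034 + 0) = 1/2665034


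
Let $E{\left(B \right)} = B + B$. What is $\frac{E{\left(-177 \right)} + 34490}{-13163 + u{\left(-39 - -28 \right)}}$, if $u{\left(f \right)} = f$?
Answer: $- \frac{17068}{6587} \approx -2.5912$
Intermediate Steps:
$E{\left(B \right)} = 2 B$
$\frac{E{\left(-177 \right)} + 34490}{-13163 + u{\left(-39 - -28 \right)}} = \frac{2 \left(-177\right) + 34490}{-13163 - 11} = \frac{-354 + 34490}{-13163 + \left(-39 + 28\right)} = \frac{34136}{-13163 - 11} = \frac{34136}{-13174} = 34136 \left(- \frac{1}{13174}\right) = - \frac{17068}{6587}$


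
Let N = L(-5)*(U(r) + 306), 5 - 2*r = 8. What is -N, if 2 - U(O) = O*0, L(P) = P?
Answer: 1540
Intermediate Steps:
r = -3/2 (r = 5/2 - 1/2*8 = 5/2 - 4 = -3/2 ≈ -1.5000)
U(O) = 2 (U(O) = 2 - O*0 = 2 - 1*0 = 2 + 0 = 2)
N = -1540 (N = -5*(2 + 306) = -5*308 = -1540)
-N = -1*(-1540) = 1540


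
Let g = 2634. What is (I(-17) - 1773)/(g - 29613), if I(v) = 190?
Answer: 1583/26979 ≈ 0.058675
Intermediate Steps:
(I(-17) - 1773)/(g - 29613) = (190 - 1773)/(2634 - 29613) = -1583/(-26979) = -1583*(-1/26979) = 1583/26979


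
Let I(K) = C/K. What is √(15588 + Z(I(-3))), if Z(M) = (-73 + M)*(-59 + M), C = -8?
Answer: √175951/3 ≈ 139.82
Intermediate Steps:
I(K) = -8/K
√(15588 + Z(I(-3))) = √(15588 + (4307 + (-8/(-3))² - (-1056)/(-3))) = √(15588 + (4307 + (-8*(-⅓))² - (-1056)*(-1)/3)) = √(15588 + (4307 + (8/3)² - 132*8/3)) = √(15588 + (4307 + 64/9 - 352)) = √(15588 + 35659/9) = √(175951/9) = √175951/3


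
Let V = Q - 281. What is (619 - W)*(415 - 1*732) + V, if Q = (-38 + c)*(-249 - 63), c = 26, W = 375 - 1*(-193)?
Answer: -12704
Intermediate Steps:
W = 568 (W = 375 + 193 = 568)
Q = 3744 (Q = (-38 + 26)*(-249 - 63) = -12*(-312) = 3744)
V = 3463 (V = 3744 - 281 = 3463)
(619 - W)*(415 - 1*732) + V = (619 - 1*568)*(415 - 1*732) + 3463 = (619 - 568)*(415 - 732) + 3463 = 51*(-317) + 3463 = -16167 + 3463 = -12704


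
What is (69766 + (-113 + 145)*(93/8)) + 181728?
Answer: 251866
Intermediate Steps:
(69766 + (-113 + 145)*(93/8)) + 181728 = (69766 + 32*(93*(⅛))) + 181728 = (69766 + 32*(93/8)) + 181728 = (69766 + 372) + 181728 = 70138 + 181728 = 251866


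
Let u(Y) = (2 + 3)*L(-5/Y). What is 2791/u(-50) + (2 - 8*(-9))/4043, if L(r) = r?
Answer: 22568100/4043 ≈ 5582.0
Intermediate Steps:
u(Y) = -25/Y (u(Y) = (2 + 3)*(-5/Y) = 5*(-5/Y) = -25/Y)
2791/u(-50) + (2 - 8*(-9))/4043 = 2791/((-25/(-50))) + (2 - 8*(-9))/4043 = 2791/((-25*(-1/50))) + (2 + 72)*(1/4043) = 2791/(1/2) + 74*(1/4043) = 2791*2 + 74/4043 = 5582 + 74/4043 = 22568100/4043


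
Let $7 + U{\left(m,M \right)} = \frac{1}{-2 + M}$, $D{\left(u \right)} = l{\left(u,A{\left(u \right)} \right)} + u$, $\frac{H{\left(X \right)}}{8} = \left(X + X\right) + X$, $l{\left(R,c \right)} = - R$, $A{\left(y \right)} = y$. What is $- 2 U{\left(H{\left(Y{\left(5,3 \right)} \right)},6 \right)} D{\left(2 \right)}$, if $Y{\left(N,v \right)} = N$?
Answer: $0$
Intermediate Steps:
$H{\left(X \right)} = 24 X$ ($H{\left(X \right)} = 8 \left(\left(X + X\right) + X\right) = 8 \left(2 X + X\right) = 8 \cdot 3 X = 24 X$)
$D{\left(u \right)} = 0$ ($D{\left(u \right)} = - u + u = 0$)
$U{\left(m,M \right)} = -7 + \frac{1}{-2 + M}$
$- 2 U{\left(H{\left(Y{\left(5,3 \right)} \right)},6 \right)} D{\left(2 \right)} = - 2 \frac{15 - 42}{-2 + 6} \cdot 0 = - 2 \frac{15 - 42}{4} \cdot 0 = - 2 \cdot \frac{1}{4} \left(-27\right) 0 = \left(-2\right) \left(- \frac{27}{4}\right) 0 = \frac{27}{2} \cdot 0 = 0$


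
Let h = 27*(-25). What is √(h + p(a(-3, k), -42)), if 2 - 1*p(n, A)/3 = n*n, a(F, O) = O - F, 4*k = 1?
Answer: I*√11211/4 ≈ 26.47*I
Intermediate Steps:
k = ¼ (k = (¼)*1 = ¼ ≈ 0.25000)
p(n, A) = 6 - 3*n² (p(n, A) = 6 - 3*n*n = 6 - 3*n²)
h = -675
√(h + p(a(-3, k), -42)) = √(-675 + (6 - 3*(¼ - 1*(-3))²)) = √(-675 + (6 - 3*(¼ + 3)²)) = √(-675 + (6 - 3*(13/4)²)) = √(-675 + (6 - 3*169/16)) = √(-675 + (6 - 507/16)) = √(-675 - 411/16) = √(-11211/16) = I*√11211/4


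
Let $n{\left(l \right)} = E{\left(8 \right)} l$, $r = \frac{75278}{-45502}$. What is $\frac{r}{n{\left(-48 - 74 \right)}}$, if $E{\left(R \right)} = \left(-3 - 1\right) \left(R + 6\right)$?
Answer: $- \frac{5377}{22204976} \approx -0.00024215$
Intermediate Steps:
$r = - \frac{37639}{22751}$ ($r = 75278 \left(- \frac{1}{45502}\right) = - \frac{37639}{22751} \approx -1.6544$)
$E{\left(R \right)} = -24 - 4 R$ ($E{\left(R \right)} = - 4 \left(6 + R\right) = -24 - 4 R$)
$n{\left(l \right)} = - 56 l$ ($n{\left(l \right)} = \left(-24 - 32\right) l = - 56 l$)
$\frac{r}{n{\left(-48 - 74 \right)}} = - \frac{37639}{22751 \left(- 56 \left(-48 - 74\right)\right)} = - \frac{37639}{22751 \left(\left(-56\right) \left(-122\right)\right)} = - \frac{37639}{22751 \cdot 6832} = \left(- \frac{37639}{22751}\right) \frac{1}{6832} = - \frac{5377}{22204976}$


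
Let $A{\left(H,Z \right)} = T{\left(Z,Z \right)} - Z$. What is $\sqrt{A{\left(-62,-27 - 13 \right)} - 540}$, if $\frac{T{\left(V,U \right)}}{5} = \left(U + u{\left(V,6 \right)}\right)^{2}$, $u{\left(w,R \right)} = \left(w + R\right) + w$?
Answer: $4 \sqrt{4030} \approx 253.93$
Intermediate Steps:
$u{\left(w,R \right)} = R + 2 w$ ($u{\left(w,R \right)} = \left(R + w\right) + w = R + 2 w$)
$T{\left(V,U \right)} = 5 \left(6 + U + 2 V\right)^{2}$ ($T{\left(V,U \right)} = 5 \left(U + \left(6 + 2 V\right)\right)^{2} = 5 \left(6 + U + 2 V\right)^{2}$)
$A{\left(H,Z \right)} = - Z + 5 \left(6 + 3 Z\right)^{2}$ ($A{\left(H,Z \right)} = 5 \left(6 + Z + 2 Z\right)^{2} - Z = 5 \left(6 + 3 Z\right)^{2} - Z = - Z + 5 \left(6 + 3 Z\right)^{2}$)
$\sqrt{A{\left(-62,-27 - 13 \right)} - 540} = \sqrt{\left(- (-27 - 13) + 45 \left(2 - 40\right)^{2}\right) - 540} = \sqrt{\left(\left(-1\right) \left(-40\right) + 45 \left(2 - 40\right)^{2}\right) - 540} = \sqrt{\left(40 + 45 \left(-38\right)^{2}\right) - 540} = \sqrt{\left(40 + 45 \cdot 1444\right) - 540} = \sqrt{\left(40 + 64980\right) - 540} = \sqrt{65020 - 540} = \sqrt{64480} = 4 \sqrt{4030}$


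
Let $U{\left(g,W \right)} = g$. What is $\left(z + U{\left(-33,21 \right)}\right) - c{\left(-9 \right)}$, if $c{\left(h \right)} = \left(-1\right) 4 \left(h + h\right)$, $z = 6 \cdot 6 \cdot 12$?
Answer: $327$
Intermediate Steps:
$z = 432$ ($z = 36 \cdot 12 = 432$)
$c{\left(h \right)} = - 8 h$ ($c{\left(h \right)} = - 4 \cdot 2 h = - 8 h$)
$\left(z + U{\left(-33,21 \right)}\right) - c{\left(-9 \right)} = \left(432 - 33\right) - \left(-8\right) \left(-9\right) = 399 - 72 = 327$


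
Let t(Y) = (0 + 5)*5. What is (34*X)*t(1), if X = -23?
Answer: -19550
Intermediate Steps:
t(Y) = 25 (t(Y) = 5*5 = 25)
(34*X)*t(1) = (34*(-23))*25 = -782*25 = -19550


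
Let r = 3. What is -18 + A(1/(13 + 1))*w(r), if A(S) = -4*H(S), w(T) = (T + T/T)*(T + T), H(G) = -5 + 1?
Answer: 366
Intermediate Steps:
H(G) = -4
w(T) = 2*T*(1 + T) (w(T) = (T + 1)*(2*T) = (1 + T)*(2*T) = 2*T*(1 + T))
A(S) = 16 (A(S) = -4*(-4) = 16)
-18 + A(1/(13 + 1))*w(r) = -18 + 16*(2*3*(1 + 3)) = -18 + 16*(2*3*4) = -18 + 16*24 = -18 + 384 = 366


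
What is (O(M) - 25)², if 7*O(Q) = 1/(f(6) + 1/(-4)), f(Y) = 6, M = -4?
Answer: 16168441/25921 ≈ 623.76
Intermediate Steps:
O(Q) = 4/161 (O(Q) = 1/(7*(6 + 1/(-4))) = 1/(7*(6 - ¼)) = 1/(7*(23/4)) = (⅐)*(4/23) = 4/161)
(O(M) - 25)² = (4/161 - 25)² = (-4021/161)² = 16168441/25921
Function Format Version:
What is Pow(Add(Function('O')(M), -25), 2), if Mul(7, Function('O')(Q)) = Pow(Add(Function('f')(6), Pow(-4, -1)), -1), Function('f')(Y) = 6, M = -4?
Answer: Rational(16168441, 25921) ≈ 623.76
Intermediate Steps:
Function('O')(Q) = Rational(4, 161) (Function('O')(Q) = Mul(Rational(1, 7), Pow(Add(6, Pow(-4, -1)), -1)) = Mul(Rational(1, 7), Pow(Add(6, Rational(-1, 4)), -1)) = Mul(Rational(1, 7), Pow(Rational(23, 4), -1)) = Mul(Rational(1, 7), Rational(4, 23)) = Rational(4, 161))
Pow(Add(Function('O')(M), -25), 2) = Pow(Add(Rational(4, 161), -25), 2) = Pow(Rational(-4021, 161), 2) = Rational(16168441, 25921)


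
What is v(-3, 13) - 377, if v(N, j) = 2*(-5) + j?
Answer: -374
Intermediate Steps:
v(N, j) = -10 + j
v(-3, 13) - 377 = (-10 + 13) - 377 = 3 - 377 = -374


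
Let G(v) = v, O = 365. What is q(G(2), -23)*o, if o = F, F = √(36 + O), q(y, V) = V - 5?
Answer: -28*√401 ≈ -560.70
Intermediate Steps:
q(y, V) = -5 + V
F = √401 (F = √(36 + 365) = √401 ≈ 20.025)
o = √401 ≈ 20.025
q(G(2), -23)*o = (-5 - 23)*√401 = -28*√401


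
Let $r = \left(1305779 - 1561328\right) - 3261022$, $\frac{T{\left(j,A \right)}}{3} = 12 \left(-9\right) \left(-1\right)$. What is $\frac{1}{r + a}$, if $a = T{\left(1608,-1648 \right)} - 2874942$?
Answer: $- \frac{1}{6391189} \approx -1.5647 \cdot 10^{-7}$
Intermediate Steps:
$T{\left(j,A \right)} = 324$ ($T{\left(j,A \right)} = 3 \cdot 12 \left(-9\right) \left(-1\right) = 3 \left(\left(-108\right) \left(-1\right)\right) = 3 \cdot 108 = 324$)
$a = -2874618$ ($a = 324 - 2874942 = -2874618$)
$r = -3516571$ ($r = -255549 - 3261022 = -3516571$)
$\frac{1}{r + a} = \frac{1}{-3516571 - 2874618} = \frac{1}{-6391189} = - \frac{1}{6391189}$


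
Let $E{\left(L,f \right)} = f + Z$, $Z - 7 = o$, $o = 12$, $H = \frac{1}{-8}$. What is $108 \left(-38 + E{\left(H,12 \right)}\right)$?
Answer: $-756$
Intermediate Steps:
$H = - \frac{1}{8} \approx -0.125$
$Z = 19$ ($Z = 7 + 12 = 19$)
$E{\left(L,f \right)} = 19 + f$ ($E{\left(L,f \right)} = f + 19 = 19 + f$)
$108 \left(-38 + E{\left(H,12 \right)}\right) = 108 \left(-38 + \left(19 + 12\right)\right) = 108 \left(-38 + 31\right) = 108 \left(-7\right) = -756$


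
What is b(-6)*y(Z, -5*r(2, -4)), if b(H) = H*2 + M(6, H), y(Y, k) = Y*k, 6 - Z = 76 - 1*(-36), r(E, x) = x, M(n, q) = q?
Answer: 38160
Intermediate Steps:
Z = -106 (Z = 6 - (76 - 1*(-36)) = 6 - (76 + 36) = 6 - 1*112 = 6 - 112 = -106)
b(H) = 3*H (b(H) = H*2 + H = 2*H + H = 3*H)
b(-6)*y(Z, -5*r(2, -4)) = (3*(-6))*(-(-530)*(-4)) = -(-1908)*20 = -18*(-2120) = 38160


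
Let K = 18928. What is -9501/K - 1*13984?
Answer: -264698653/18928 ≈ -13985.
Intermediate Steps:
-9501/K - 1*13984 = -9501/18928 - 1*13984 = -9501*1/18928 - 13984 = -9501/18928 - 13984 = -264698653/18928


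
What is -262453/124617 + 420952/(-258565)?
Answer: -120318935329/32221594605 ≈ -3.7341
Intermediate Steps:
-262453/124617 + 420952/(-258565) = -262453*1/124617 + 420952*(-1/258565) = -262453/124617 - 420952/258565 = -120318935329/32221594605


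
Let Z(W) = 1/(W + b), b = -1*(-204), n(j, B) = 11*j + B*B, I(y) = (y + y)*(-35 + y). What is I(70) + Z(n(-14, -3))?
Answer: 289101/59 ≈ 4900.0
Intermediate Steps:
I(y) = 2*y*(-35 + y) (I(y) = (2*y)*(-35 + y) = 2*y*(-35 + y))
n(j, B) = B**2 + 11*j (n(j, B) = 11*j + B**2 = B**2 + 11*j)
b = 204
Z(W) = 1/(204 + W) (Z(W) = 1/(W + 204) = 1/(204 + W))
I(70) + Z(n(-14, -3)) = 2*70*(-35 + 70) + 1/(204 + ((-3)**2 + 11*(-14))) = 2*70*35 + 1/(204 + (9 - 154)) = 4900 + 1/(204 - 145) = 4900 + 1/59 = 289101/59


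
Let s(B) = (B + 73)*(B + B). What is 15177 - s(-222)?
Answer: -50979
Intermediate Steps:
s(B) = 2*B*(73 + B) (s(B) = (73 + B)*(2*B) = 2*B*(73 + B))
15177 - s(-222) = 15177 - 2*(-222)*(73 - 222) = 15177 - 2*(-222)*(-149) = 15177 - 1*66156 = 15177 - 66156 = -50979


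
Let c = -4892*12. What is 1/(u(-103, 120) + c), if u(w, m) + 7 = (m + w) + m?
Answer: -1/58574 ≈ -1.7072e-5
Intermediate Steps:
u(w, m) = -7 + w + 2*m (u(w, m) = -7 + ((m + w) + m) = -7 + (w + 2*m) = -7 + w + 2*m)
c = -58704
1/(u(-103, 120) + c) = 1/((-7 - 103 + 2*120) - 58704) = 1/((-7 - 103 + 240) - 58704) = 1/(130 - 58704) = 1/(-58574) = -1/58574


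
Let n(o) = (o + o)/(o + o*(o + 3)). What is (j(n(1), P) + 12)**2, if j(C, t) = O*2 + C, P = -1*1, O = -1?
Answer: 2704/25 ≈ 108.16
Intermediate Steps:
P = -1
n(o) = 2*o/(o + o*(3 + o)) (n(o) = (2*o)/(o + o*(3 + o)) = 2*o/(o + o*(3 + o)))
j(C, t) = -2 + C (j(C, t) = -1*2 + C = -2 + C)
(j(n(1), P) + 12)**2 = ((-2 + 2/(4 + 1)) + 12)**2 = ((-2 + 2/5) + 12)**2 = (-8/5 + 12)**2 = (52/5)**2 = 2704/25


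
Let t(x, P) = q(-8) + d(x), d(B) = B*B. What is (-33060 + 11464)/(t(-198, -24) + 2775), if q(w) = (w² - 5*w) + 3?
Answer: -10798/21043 ≈ -0.51314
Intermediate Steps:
q(w) = 3 + w² - 5*w
d(B) = B²
t(x, P) = 107 + x² (t(x, P) = (3 + (-8)² - 5*(-8)) + x² = (3 + 64 + 40) + x² = 107 + x²)
(-33060 + 11464)/(t(-198, -24) + 2775) = (-33060 + 11464)/((107 + (-198)²) + 2775) = -21596/((107 + 39204) + 2775) = -21596/(39311 + 2775) = -21596/42086 = -21596*1/42086 = -10798/21043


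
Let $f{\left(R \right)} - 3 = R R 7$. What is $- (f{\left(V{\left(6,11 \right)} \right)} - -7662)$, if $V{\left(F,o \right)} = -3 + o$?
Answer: $-8113$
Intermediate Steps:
$f{\left(R \right)} = 3 + 7 R^{2}$ ($f{\left(R \right)} = 3 + R R 7 = 3 + R^{2} \cdot 7 = 3 + 7 R^{2}$)
$- (f{\left(V{\left(6,11 \right)} \right)} - -7662) = - (\left(3 + 7 \left(-3 + 11\right)^{2}\right) - -7662) = - (\left(3 + 7 \cdot 8^{2}\right) + 7662) = - (\left(3 + 7 \cdot 64\right) + 7662) = - (\left(3 + 448\right) + 7662) = - (451 + 7662) = \left(-1\right) 8113 = -8113$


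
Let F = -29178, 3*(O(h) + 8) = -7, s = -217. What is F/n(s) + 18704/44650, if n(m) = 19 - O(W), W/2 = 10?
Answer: -976686787/982300 ≈ -994.29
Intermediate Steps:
W = 20 (W = 2*10 = 20)
O(h) = -31/3 (O(h) = -8 + (⅓)*(-7) = -8 - 7/3 = -31/3)
n(m) = 88/3 (n(m) = 19 - 1*(-31/3) = 19 + 31/3 = 88/3)
F/n(s) + 18704/44650 = -29178/88/3 + 18704/44650 = -29178*3/88 + 18704*(1/44650) = -43767/44 + 9352/22325 = -976686787/982300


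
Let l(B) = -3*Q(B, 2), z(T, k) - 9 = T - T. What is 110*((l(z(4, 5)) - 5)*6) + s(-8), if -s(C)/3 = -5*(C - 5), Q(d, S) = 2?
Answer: -7455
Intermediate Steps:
z(T, k) = 9 (z(T, k) = 9 + (T - T) = 9 + 0 = 9)
l(B) = -6 (l(B) = -3*2 = -6)
s(C) = -75 + 15*C (s(C) = -(-15)*(C - 5) = -(-15)*(-5 + C) = -3*(25 - 5*C) = -75 + 15*C)
110*((l(z(4, 5)) - 5)*6) + s(-8) = 110*((-6 - 5)*6) + (-75 + 15*(-8)) = 110*(-11*6) + (-75 - 120) = 110*(-66) - 195 = -7260 - 195 = -7455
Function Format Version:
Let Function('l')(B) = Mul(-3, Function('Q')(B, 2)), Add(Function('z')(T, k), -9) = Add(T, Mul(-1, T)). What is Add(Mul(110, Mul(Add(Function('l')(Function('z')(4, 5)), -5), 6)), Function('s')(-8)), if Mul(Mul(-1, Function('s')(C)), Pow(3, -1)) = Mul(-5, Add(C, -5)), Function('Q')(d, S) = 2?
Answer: -7455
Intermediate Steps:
Function('z')(T, k) = 9 (Function('z')(T, k) = Add(9, Add(T, Mul(-1, T))) = Add(9, 0) = 9)
Function('l')(B) = -6 (Function('l')(B) = Mul(-3, 2) = -6)
Function('s')(C) = Add(-75, Mul(15, C)) (Function('s')(C) = Mul(-3, Mul(-5, Add(C, -5))) = Mul(-3, Mul(-5, Add(-5, C))) = Mul(-3, Add(25, Mul(-5, C))) = Add(-75, Mul(15, C)))
Add(Mul(110, Mul(Add(Function('l')(Function('z')(4, 5)), -5), 6)), Function('s')(-8)) = Add(Mul(110, Mul(Add(-6, -5), 6)), Add(-75, Mul(15, -8))) = Add(Mul(110, Mul(-11, 6)), Add(-75, -120)) = Add(Mul(110, -66), -195) = Add(-7260, -195) = -7455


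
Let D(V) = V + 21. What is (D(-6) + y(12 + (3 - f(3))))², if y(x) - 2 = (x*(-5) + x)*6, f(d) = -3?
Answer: 172225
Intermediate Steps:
y(x) = 2 - 24*x (y(x) = 2 + (x*(-5) + x)*6 = 2 + (-5*x + x)*6 = 2 - 4*x*6 = 2 - 24*x)
D(V) = 21 + V
(D(-6) + y(12 + (3 - f(3))))² = ((21 - 6) + (2 - 24*(12 + (3 - 1*(-3)))))² = (15 + (2 - 24*(12 + (3 + 3))))² = (15 + (2 - 24*(12 + 6)))² = (15 + (2 - 24*18))² = (15 + (2 - 432))² = (15 - 430)² = (-415)² = 172225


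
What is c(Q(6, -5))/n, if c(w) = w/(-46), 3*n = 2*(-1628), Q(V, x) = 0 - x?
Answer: 15/149776 ≈ 0.00010015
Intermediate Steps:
Q(V, x) = -x
n = -3256/3 (n = (2*(-1628))/3 = (1/3)*(-3256) = -3256/3 ≈ -1085.3)
c(w) = -w/46 (c(w) = w*(-1/46) = -w/46)
c(Q(6, -5))/n = (-(-1)*(-5)/46)/(-3256/3) = -1/46*5*(-3/3256) = -5/46*(-3/3256) = 15/149776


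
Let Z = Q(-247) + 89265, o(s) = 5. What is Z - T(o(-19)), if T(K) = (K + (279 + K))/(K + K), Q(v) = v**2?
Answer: 1502451/10 ≈ 1.5025e+5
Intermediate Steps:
T(K) = (279 + 2*K)/(2*K) (T(K) = (279 + 2*K)/((2*K)) = (279 + 2*K)*(1/(2*K)) = (279 + 2*K)/(2*K))
Z = 150274 (Z = (-247)**2 + 89265 = 61009 + 89265 = 150274)
Z - T(o(-19)) = 150274 - (279/2 + 5)/5 = 150274 - 289/(5*2) = 150274 - 1*289/10 = 150274 - 289/10 = 1502451/10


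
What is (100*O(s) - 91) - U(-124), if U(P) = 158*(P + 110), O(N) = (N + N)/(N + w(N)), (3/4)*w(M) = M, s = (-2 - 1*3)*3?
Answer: 15447/7 ≈ 2206.7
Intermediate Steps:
s = -15 (s = (-2 - 3)*3 = -5*3 = -15)
w(M) = 4*M/3
O(N) = 6/7 (O(N) = (N + N)/(N + 4*N/3) = (2*N)/((7*N/3)) = (2*N)*(3/(7*N)) = 6/7)
U(P) = 17380 + 158*P (U(P) = 158*(110 + P) = 17380 + 158*P)
(100*O(s) - 91) - U(-124) = (100*(6/7) - 91) - (17380 + 158*(-124)) = (600/7 - 91) - (17380 - 19592) = -37/7 - 1*(-2212) = -37/7 + 2212 = 15447/7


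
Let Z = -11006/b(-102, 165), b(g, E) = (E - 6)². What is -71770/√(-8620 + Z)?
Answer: 5705715*I*√217933226/108966613 ≈ 773.0*I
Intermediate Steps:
b(g, E) = (-6 + E)²
Z = -11006/25281 (Z = -11006/(-6 + 165)² = -11006/(159²) = -11006/25281 ≈ -0.43535)
-71770/√(-8620 + Z) = -71770/√(-8620 - 11006/25281) = -71770*(-159*I*√217933226/217933226) = -(-5705715)*I*√217933226/108966613 = 5705715*I*√217933226/108966613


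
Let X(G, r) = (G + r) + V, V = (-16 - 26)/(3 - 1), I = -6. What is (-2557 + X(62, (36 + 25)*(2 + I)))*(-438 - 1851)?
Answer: 6317640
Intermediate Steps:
V = -21 (V = -42/2 = -42*½ = -21)
X(G, r) = -21 + G + r (X(G, r) = (G + r) - 21 = -21 + G + r)
(-2557 + X(62, (36 + 25)*(2 + I)))*(-438 - 1851) = (-2557 + (-21 + 62 + (36 + 25)*(2 - 6)))*(-438 - 1851) = (-2557 + (-21 + 62 + 61*(-4)))*(-2289) = (-2557 + (-21 + 62 - 244))*(-2289) = (-2557 - 203)*(-2289) = -2760*(-2289) = 6317640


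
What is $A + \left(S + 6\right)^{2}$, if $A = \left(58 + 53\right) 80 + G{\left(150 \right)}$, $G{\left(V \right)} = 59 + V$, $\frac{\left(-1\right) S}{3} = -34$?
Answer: $20753$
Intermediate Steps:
$S = 102$ ($S = \left(-3\right) \left(-34\right) = 102$)
$A = 9089$ ($A = \left(58 + 53\right) 80 + \left(59 + 150\right) = 111 \cdot 80 + 209 = 8880 + 209 = 9089$)
$A + \left(S + 6\right)^{2} = 9089 + \left(102 + 6\right)^{2} = 9089 + 108^{2} = 9089 + 11664 = 20753$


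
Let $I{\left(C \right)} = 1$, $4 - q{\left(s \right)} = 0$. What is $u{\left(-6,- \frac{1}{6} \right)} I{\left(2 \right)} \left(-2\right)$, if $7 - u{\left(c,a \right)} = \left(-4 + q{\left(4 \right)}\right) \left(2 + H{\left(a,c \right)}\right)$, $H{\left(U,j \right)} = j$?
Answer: $-14$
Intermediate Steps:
$q{\left(s \right)} = 4$ ($q{\left(s \right)} = 4 - 0 = 4 + 0 = 4$)
$u{\left(c,a \right)} = 7$ ($u{\left(c,a \right)} = 7 - \left(-4 + 4\right) \left(2 + c\right) = 7 - 0 \left(2 + c\right) = 7 - 0 = 7 + 0 = 7$)
$u{\left(-6,- \frac{1}{6} \right)} I{\left(2 \right)} \left(-2\right) = 7 \cdot 1 \left(-2\right) = 7 \left(-2\right) = -14$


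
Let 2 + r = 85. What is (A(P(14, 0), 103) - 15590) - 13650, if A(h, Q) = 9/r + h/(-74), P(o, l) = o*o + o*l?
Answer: -89803841/3071 ≈ -29243.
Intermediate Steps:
r = 83 (r = -2 + 85 = 83)
P(o, l) = o² + l*o
A(h, Q) = 9/83 - h/74 (A(h, Q) = 9/83 + h/(-74) = 9*(1/83) + h*(-1/74) = 9/83 - h/74)
(A(P(14, 0), 103) - 15590) - 13650 = ((9/83 - 7*(0 + 14)/37) - 15590) - 13650 = ((9/83 - 7*14/37) - 15590) - 13650 = ((9/83 - 1/74*196) - 15590) - 13650 = ((9/83 - 98/37) - 15590) - 13650 = (-7801/3071 - 15590) - 13650 = -47884691/3071 - 13650 = -89803841/3071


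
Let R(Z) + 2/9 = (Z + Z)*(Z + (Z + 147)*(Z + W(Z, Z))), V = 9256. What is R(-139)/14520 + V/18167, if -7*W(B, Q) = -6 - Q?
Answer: 8122658356/296757945 ≈ 27.371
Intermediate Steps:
W(B, Q) = 6/7 + Q/7 (W(B, Q) = -(-6 - Q)/7 = 6/7 + Q/7)
R(Z) = -2/9 + 2*Z*(Z + (147 + Z)*(6/7 + 8*Z/7)) (R(Z) = -2/9 + (Z + Z)*(Z + (Z + 147)*(Z + (6/7 + Z/7))) = -2/9 + (2*Z)*(Z + (147 + Z)*(6/7 + 8*Z/7)) = -2/9 + 2*Z*(Z + (147 + Z)*(6/7 + 8*Z/7)))
R(-139)/14520 + V/18167 = (-2/9 + 252*(-139) + (16/7)*(-139)**3 + (2378/7)*(-139)**2)/14520 + 9256/18167 = (-2/9 - 35028 + (16/7)*(-2685619) + (2378/7)*19321)*(1/14520) + 9256*(1/18167) = (-2/9 - 35028 - 42969904/7 + 45945338/7)*(1/14520) + 9256/18167 = (3510304/9)*(1/14520) + 9256/18167 = 438788/16335 + 9256/18167 = 8122658356/296757945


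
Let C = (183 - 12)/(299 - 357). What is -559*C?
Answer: 95589/58 ≈ 1648.1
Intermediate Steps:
C = -171/58 (C = 171/(-58) = 171*(-1/58) = -171/58 ≈ -2.9483)
-559*C = -559*(-171/58) = 95589/58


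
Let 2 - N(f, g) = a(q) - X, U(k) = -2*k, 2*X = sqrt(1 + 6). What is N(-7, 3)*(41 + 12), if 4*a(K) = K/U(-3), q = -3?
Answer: 901/8 + 53*sqrt(7)/2 ≈ 182.74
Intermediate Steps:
X = sqrt(7)/2 (X = sqrt(1 + 6)/2 = sqrt(7)/2 ≈ 1.3229)
a(K) = K/24 (a(K) = (K/((-2*(-3))))/4 = (K/6)/4 = K/24)
N(f, g) = 17/8 + sqrt(7)/2 (N(f, g) = 2 - ((1/24)*(-3) - sqrt(7)/2) = 2 - (-1/8 - sqrt(7)/2) = 2 + (1/8 + sqrt(7)/2) = 17/8 + sqrt(7)/2)
N(-7, 3)*(41 + 12) = (17/8 + sqrt(7)/2)*(41 + 12) = (17/8 + sqrt(7)/2)*53 = 901/8 + 53*sqrt(7)/2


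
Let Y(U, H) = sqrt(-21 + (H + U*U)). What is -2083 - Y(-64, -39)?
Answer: -2083 - 2*sqrt(1009) ≈ -2146.5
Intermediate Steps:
Y(U, H) = sqrt(-21 + H + U**2) (Y(U, H) = sqrt(-21 + (H + U**2)) = sqrt(-21 + H + U**2))
-2083 - Y(-64, -39) = -2083 - sqrt(-21 - 39 + (-64)**2) = -2083 - sqrt(-21 - 39 + 4096) = -2083 - sqrt(4036) = -2083 - 2*sqrt(1009)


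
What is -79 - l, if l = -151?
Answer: 72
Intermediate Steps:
-79 - l = -79 - 1*(-151) = -79 + 151 = 72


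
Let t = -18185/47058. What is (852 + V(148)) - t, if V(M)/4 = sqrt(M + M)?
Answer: 40111601/47058 + 8*sqrt(74) ≈ 921.21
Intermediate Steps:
t = -18185/47058 (t = -18185*1/47058 = -18185/47058 ≈ -0.38644)
V(M) = 4*sqrt(2)*sqrt(M) (V(M) = 4*sqrt(M + M) = 4*sqrt(2*M) = 4*(sqrt(2)*sqrt(M)) = 4*sqrt(2)*sqrt(M))
(852 + V(148)) - t = (852 + 4*sqrt(2)*sqrt(148)) - 1*(-18185/47058) = (852 + 4*sqrt(2)*(2*sqrt(37))) + 18185/47058 = (852 + 8*sqrt(74)) + 18185/47058 = 40111601/47058 + 8*sqrt(74)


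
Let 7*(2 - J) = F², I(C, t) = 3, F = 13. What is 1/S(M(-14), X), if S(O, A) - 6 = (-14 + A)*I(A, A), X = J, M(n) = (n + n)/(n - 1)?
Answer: -7/717 ≈ -0.0097629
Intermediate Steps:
M(n) = 2*n/(-1 + n) (M(n) = (2*n)/(-1 + n) = 2*n/(-1 + n))
J = -155/7 (J = 2 - ⅐*13² = 2 - ⅐*169 = 2 - 169/7 = -155/7 ≈ -22.143)
X = -155/7 ≈ -22.143
S(O, A) = -36 + 3*A (S(O, A) = 6 + (-14 + A)*3 = 6 + (-42 + 3*A) = -36 + 3*A)
1/S(M(-14), X) = 1/(-36 + 3*(-155/7)) = 1/(-36 - 465/7) = 1/(-717/7) = -7/717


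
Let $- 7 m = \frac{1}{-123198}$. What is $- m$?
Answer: $- \frac{1}{862386} \approx -1.1596 \cdot 10^{-6}$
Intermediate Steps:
$m = \frac{1}{862386}$ ($m = - \frac{1}{7 \left(-123198\right)} = \left(- \frac{1}{7}\right) \left(- \frac{1}{123198}\right) = \frac{1}{862386} \approx 1.1596 \cdot 10^{-6}$)
$- m = \left(-1\right) \frac{1}{862386} = - \frac{1}{862386}$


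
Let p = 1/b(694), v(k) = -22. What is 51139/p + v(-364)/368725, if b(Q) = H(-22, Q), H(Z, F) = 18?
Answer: 339412099928/368725 ≈ 9.2050e+5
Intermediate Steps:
b(Q) = 18
p = 1/18 ≈ 0.055556
51139/p + v(-364)/368725 = 51139/(1/18) - 22/368725 = 51139*18 - 22*1/368725 = 920502 - 22/368725 = 339412099928/368725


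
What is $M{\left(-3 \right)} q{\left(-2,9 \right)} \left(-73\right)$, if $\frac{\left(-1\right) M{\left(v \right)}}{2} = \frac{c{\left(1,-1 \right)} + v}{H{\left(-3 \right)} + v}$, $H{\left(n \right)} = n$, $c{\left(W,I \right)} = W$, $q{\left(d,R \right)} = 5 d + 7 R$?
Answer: $\frac{7738}{3} \approx 2579.3$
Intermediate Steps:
$M{\left(v \right)} = - \frac{2 \left(1 + v\right)}{-3 + v}$ ($M{\left(v \right)} = - 2 \frac{1 + v}{-3 + v} = - \frac{2 \left(1 + v\right)}{-3 + v}$)
$M{\left(-3 \right)} q{\left(-2,9 \right)} \left(-73\right) = \frac{2 \left(-1 - -3\right)}{-3 - 3} \left(5 \left(-2\right) + 7 \cdot 9\right) \left(-73\right) = \frac{2 \left(-1 + 3\right)}{-6} \left(-10 + 63\right) \left(-73\right) = 2 \left(- \frac{1}{6}\right) 2 \cdot 53 \left(-73\right) = \left(- \frac{2}{3}\right) 53 \left(-73\right) = \left(- \frac{106}{3}\right) \left(-73\right) = \frac{7738}{3}$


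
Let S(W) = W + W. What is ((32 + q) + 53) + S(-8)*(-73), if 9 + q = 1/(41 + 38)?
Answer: 98277/79 ≈ 1244.0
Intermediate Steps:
q = -710/79 (q = -9 + 1/(41 + 38) = -9 + 1/79 = -710/79 ≈ -8.9873)
S(W) = 2*W
((32 + q) + 53) + S(-8)*(-73) = ((32 - 710/79) + 53) + (2*(-8))*(-73) = (1818/79 + 53) - 16*(-73) = 6005/79 + 1168 = 98277/79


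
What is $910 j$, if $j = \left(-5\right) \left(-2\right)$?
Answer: $9100$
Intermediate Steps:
$j = 10$
$910 j = 910 \cdot 10 = 9100$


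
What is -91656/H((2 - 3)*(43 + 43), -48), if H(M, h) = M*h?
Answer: -3819/172 ≈ -22.203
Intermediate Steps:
-91656/H((2 - 3)*(43 + 43), -48) = -91656*(-1/(48*(2 - 3)*(43 + 43))) = -91656/(-1*86*(-48)) = -91656/((-86*(-48))) = -91656/4128 = -91656*1/4128 = -3819/172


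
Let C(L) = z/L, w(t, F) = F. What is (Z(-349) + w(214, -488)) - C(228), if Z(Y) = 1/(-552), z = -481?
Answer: -1698679/3496 ≈ -485.89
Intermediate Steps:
C(L) = -481/L
Z(Y) = -1/552
(Z(-349) + w(214, -488)) - C(228) = (-1/552 - 488) - (-481)/228 = -269377/552 - (-481)/228 = -269377/552 - 1*(-481/228) = -269377/552 + 481/228 = -1698679/3496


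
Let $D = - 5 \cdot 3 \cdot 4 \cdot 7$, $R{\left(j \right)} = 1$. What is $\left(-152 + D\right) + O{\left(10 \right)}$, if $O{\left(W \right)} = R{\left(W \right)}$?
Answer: $-571$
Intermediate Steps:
$O{\left(W \right)} = 1$
$D = -420$ ($D = \left(-5\right) 12 \cdot 7 = \left(-60\right) 7 = -420$)
$\left(-152 + D\right) + O{\left(10 \right)} = \left(-152 - 420\right) + 1 = -572 + 1 = -571$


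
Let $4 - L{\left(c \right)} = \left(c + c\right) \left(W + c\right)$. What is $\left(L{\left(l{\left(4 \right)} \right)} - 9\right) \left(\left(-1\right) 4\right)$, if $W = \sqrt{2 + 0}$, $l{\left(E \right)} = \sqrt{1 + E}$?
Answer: $60 + 8 \sqrt{10} \approx 85.298$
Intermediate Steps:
$W = \sqrt{2} \approx 1.4142$
$L{\left(c \right)} = 4 - 2 c \left(c + \sqrt{2}\right)$ ($L{\left(c \right)} = 4 - \left(c + c\right) \left(\sqrt{2} + c\right) = 4 - 2 c \left(c + \sqrt{2}\right)$)
$\left(L{\left(l{\left(4 \right)} \right)} - 9\right) \left(\left(-1\right) 4\right) = \left(\left(4 - 2 \left(\sqrt{1 + 4}\right)^{2} - 2 \sqrt{1 + 4} \sqrt{2}\right) - 9\right) \left(\left(-1\right) 4\right) = \left(\left(4 - 2 \left(\sqrt{5}\right)^{2} - 2 \sqrt{5} \sqrt{2}\right) - 9\right) \left(-4\right) = \left(\left(4 - 10 - 2 \sqrt{10}\right) - 9\right) \left(-4\right) = \left(\left(-6 - 2 \sqrt{10}\right) - 9\right) \left(-4\right) = \left(-15 - 2 \sqrt{10}\right) \left(-4\right) = 60 + 8 \sqrt{10}$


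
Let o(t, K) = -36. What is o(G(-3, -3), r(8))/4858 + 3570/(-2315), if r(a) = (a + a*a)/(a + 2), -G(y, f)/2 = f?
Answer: -1742640/1124627 ≈ -1.5495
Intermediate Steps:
G(y, f) = -2*f
r(a) = (a + a²)/(2 + a)
o(G(-3, -3), r(8))/4858 + 3570/(-2315) = -36/4858 + 3570/(-2315) = -36*1/4858 + 3570*(-1/2315) = -18/2429 - 714/463 = -1742640/1124627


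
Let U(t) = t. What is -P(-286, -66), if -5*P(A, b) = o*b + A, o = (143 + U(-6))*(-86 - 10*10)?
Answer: 1681526/5 ≈ 3.3631e+5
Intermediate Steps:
o = -25482 (o = (143 - 6)*(-86 - 10*10) = 137*(-86 - 100) = 137*(-186) = -25482)
P(A, b) = -A/5 + 25482*b/5 (P(A, b) = -(-25482*b + A)/5 = -(A - 25482*b)/5 = -A/5 + 25482*b/5)
-P(-286, -66) = -(-⅕*(-286) + (25482/5)*(-66)) = -(286/5 - 1681812/5) = -1*(-1681526/5) = 1681526/5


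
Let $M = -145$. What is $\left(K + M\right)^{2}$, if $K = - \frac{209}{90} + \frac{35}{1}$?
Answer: $\frac{102191881}{8100} \approx 12616.0$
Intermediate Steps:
$K = \frac{2941}{90}$ ($K = \left(-209\right) \frac{1}{90} + 35 \cdot 1 = - \frac{209}{90} + 35 = \frac{2941}{90} \approx 32.678$)
$\left(K + M\right)^{2} = \left(\frac{2941}{90} - 145\right)^{2} = \left(- \frac{10109}{90}\right)^{2} = \frac{102191881}{8100}$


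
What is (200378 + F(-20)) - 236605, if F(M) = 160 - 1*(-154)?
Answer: -35913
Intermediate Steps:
F(M) = 314 (F(M) = 160 + 154 = 314)
(200378 + F(-20)) - 236605 = (200378 + 314) - 236605 = 200692 - 236605 = -35913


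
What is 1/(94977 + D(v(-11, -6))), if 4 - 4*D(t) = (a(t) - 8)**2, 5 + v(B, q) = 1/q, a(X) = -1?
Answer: 4/379831 ≈ 1.0531e-5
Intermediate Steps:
v(B, q) = -5 + 1/q
D(t) = -77/4 (D(t) = 1 - (-1 - 8)**2/4 = 1 - 1/4*(-9)**2 = 1 - 1/4*81 = 1 - 81/4 = -77/4)
1/(94977 + D(v(-11, -6))) = 1/(94977 - 77/4) = 1/(379831/4) = 4/379831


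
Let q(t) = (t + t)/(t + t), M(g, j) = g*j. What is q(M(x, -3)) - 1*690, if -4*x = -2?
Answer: -689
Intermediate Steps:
x = ½ (x = -¼*(-2) = ½ ≈ 0.50000)
q(t) = 1 (q(t) = (2*t)/((2*t)) = (2*t)*(1/(2*t)) = 1)
q(M(x, -3)) - 1*690 = 1 - 1*690 = 1 - 690 = -689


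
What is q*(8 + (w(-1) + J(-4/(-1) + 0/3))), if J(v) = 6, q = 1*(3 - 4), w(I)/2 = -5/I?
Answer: -24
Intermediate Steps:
w(I) = -10/I (w(I) = 2*(-5/I) = -10/I)
q = -1 (q = 1*(-1) = -1)
q*(8 + (w(-1) + J(-4/(-1) + 0/3))) = -(8 + (-10/(-1) + 6)) = -(8 + (-10*(-1) + 6)) = -(8 + (10 + 6)) = -(8 + 16) = -1*24 = -24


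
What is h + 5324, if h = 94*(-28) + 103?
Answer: 2795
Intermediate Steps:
h = -2529 (h = -2632 + 103 = -2529)
h + 5324 = -2529 + 5324 = 2795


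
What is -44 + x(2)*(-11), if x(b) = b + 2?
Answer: -88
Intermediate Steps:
x(b) = 2 + b
-44 + x(2)*(-11) = -44 + (2 + 2)*(-11) = -44 + 4*(-11) = -44 - 44 = -88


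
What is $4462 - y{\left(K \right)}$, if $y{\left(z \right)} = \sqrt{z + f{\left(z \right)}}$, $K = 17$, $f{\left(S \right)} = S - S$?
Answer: $4462 - \sqrt{17} \approx 4457.9$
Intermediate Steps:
$f{\left(S \right)} = 0$
$y{\left(z \right)} = \sqrt{z}$ ($y{\left(z \right)} = \sqrt{z + 0} = \sqrt{z}$)
$4462 - y{\left(K \right)} = 4462 - \sqrt{17}$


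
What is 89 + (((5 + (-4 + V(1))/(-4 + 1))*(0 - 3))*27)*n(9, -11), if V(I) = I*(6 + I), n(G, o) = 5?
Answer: -1531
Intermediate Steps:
89 + (((5 + (-4 + V(1))/(-4 + 1))*(0 - 3))*27)*n(9, -11) = 89 + (((5 + (-4 + 1*(6 + 1))/(-4 + 1))*(0 - 3))*27)*5 = 89 + (((5 + (-4 + 1*7)/(-3))*(-3))*27)*5 = 89 + (((5 + (-4 + 7)*(-1/3))*(-3))*27)*5 = 89 + (((5 + 3*(-1/3))*(-3))*27)*5 = 89 + (((5 - 1)*(-3))*27)*5 = 89 + ((4*(-3))*27)*5 = 89 - 12*27*5 = 89 - 324*5 = 89 - 1620 = -1531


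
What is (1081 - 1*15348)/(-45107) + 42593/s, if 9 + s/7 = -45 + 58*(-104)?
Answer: -1313439717/1921648414 ≈ -0.68350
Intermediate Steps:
s = -42602 (s = -63 + 7*(-45 + 58*(-104)) = -63 + 7*(-45 - 6032) = -63 + 7*(-6077) = -63 - 42539 = -42602)
(1081 - 1*15348)/(-45107) + 42593/s = (1081 - 1*15348)/(-45107) + 42593/(-42602) = (1081 - 15348)*(-1/45107) + 42593*(-1/42602) = -14267*(-1/45107) - 42593/42602 = 14267/45107 - 42593/42602 = -1313439717/1921648414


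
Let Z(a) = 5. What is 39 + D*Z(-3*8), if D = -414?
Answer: -2031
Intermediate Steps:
39 + D*Z(-3*8) = 39 - 414*5 = 39 - 2070 = -2031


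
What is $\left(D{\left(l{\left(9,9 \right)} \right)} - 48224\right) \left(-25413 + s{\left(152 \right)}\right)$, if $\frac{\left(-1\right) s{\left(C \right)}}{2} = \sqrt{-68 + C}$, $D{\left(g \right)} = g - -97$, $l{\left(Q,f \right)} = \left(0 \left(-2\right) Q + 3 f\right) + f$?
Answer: $1222136583 + 192364 \sqrt{21} \approx 1.223 \cdot 10^{9}$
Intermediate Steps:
$l{\left(Q,f \right)} = 4 f$ ($l{\left(Q,f \right)} = \left(0 Q + 3 f\right) + f = \left(0 + 3 f\right) + f = 3 f + f = 4 f$)
$D{\left(g \right)} = 97 + g$ ($D{\left(g \right)} = g + 97 = 97 + g$)
$s{\left(C \right)} = - 2 \sqrt{-68 + C}$
$\left(D{\left(l{\left(9,9 \right)} \right)} - 48224\right) \left(-25413 + s{\left(152 \right)}\right) = \left(\left(97 + 4 \cdot 9\right) - 48224\right) \left(-25413 - 2 \sqrt{-68 + 152}\right) = \left(\left(97 + 36\right) - 48224\right) \left(-25413 - 2 \sqrt{84}\right) = \left(133 - 48224\right) \left(-25413 - 2 \cdot 2 \sqrt{21}\right) = - 48091 \left(-25413 - 4 \sqrt{21}\right) = 1222136583 + 192364 \sqrt{21}$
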